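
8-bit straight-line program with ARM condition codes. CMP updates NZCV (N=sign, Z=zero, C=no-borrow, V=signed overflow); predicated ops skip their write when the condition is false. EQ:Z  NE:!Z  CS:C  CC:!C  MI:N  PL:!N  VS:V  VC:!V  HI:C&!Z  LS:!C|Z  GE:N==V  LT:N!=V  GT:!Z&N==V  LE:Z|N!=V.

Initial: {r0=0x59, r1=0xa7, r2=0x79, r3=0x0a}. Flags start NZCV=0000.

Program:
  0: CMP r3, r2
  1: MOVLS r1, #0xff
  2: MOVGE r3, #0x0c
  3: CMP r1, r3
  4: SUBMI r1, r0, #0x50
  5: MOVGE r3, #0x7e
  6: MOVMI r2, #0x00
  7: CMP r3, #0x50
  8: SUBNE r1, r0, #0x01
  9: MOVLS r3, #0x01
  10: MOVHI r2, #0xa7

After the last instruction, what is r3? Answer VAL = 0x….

VAL = 0x01

[0] flags=1000 → (cmp)
[1] flags=1000 LS?T → r1=0xff
[2] flags=1000 GE?F → skip
[3] flags=1010 → (cmp)
[4] flags=1010 MI?T → r1=0x09
[5] flags=1010 GE?F → skip
[6] flags=1010 MI?T → r2=0x00
[7] flags=1000 → (cmp)
[8] flags=1000 NE?T → r1=0x58
[9] flags=1000 LS?T → r3=0x01
[10] flags=1000 HI?F → skip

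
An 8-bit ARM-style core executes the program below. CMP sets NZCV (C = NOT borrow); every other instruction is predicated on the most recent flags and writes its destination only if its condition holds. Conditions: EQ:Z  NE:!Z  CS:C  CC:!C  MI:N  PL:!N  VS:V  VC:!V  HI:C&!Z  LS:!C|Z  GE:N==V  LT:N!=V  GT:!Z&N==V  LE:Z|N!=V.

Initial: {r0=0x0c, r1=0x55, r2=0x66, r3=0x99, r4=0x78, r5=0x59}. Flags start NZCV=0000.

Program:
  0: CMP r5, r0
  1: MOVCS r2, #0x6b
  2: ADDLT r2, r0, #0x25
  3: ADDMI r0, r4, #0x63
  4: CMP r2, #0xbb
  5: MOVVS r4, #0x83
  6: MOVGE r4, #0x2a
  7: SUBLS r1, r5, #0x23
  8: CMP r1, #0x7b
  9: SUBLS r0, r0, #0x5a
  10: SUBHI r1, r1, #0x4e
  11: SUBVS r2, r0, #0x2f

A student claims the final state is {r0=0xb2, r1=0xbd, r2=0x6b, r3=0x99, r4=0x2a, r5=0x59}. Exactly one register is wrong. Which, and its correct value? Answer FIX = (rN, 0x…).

[0] flags=0010 → (cmp)
[1] flags=0010 CS?T → r2=0x6b
[2] flags=0010 LT?F → skip
[3] flags=0010 MI?F → skip
[4] flags=1001 → (cmp)
[5] flags=1001 VS?T → r4=0x83
[6] flags=1001 GE?T → r4=0x2a
[7] flags=1001 LS?T → r1=0x36
[8] flags=1000 → (cmp)
[9] flags=1000 LS?T → r0=0xb2
[10] flags=1000 HI?F → skip
[11] flags=1000 VS?F → skip

FIX = (r1, 0x36)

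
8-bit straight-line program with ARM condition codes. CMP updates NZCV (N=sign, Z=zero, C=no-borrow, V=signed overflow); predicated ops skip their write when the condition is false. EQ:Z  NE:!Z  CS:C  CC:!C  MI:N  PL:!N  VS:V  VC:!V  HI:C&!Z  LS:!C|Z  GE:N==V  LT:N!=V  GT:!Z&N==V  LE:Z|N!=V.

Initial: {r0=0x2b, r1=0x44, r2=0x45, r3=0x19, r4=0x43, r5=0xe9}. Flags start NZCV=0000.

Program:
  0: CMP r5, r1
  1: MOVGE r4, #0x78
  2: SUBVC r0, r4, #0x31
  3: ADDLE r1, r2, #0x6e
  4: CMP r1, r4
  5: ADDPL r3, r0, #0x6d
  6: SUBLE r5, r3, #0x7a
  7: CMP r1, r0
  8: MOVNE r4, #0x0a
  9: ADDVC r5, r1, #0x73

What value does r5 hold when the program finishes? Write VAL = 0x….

0: ✓ CMP  NZCV=1010
1: · MOVGE
2: ✓ SUBVC  r0←0x12
3: ✓ ADDLE  r1←0xb3
4: ✓ CMP  NZCV=0011
5: ✓ ADDPL  r3←0x7f
6: ✓ SUBLE  r5←0x05
7: ✓ CMP  NZCV=1010
8: ✓ MOVNE  r4←0x0a
9: ✓ ADDVC  r5←0x26

VAL = 0x26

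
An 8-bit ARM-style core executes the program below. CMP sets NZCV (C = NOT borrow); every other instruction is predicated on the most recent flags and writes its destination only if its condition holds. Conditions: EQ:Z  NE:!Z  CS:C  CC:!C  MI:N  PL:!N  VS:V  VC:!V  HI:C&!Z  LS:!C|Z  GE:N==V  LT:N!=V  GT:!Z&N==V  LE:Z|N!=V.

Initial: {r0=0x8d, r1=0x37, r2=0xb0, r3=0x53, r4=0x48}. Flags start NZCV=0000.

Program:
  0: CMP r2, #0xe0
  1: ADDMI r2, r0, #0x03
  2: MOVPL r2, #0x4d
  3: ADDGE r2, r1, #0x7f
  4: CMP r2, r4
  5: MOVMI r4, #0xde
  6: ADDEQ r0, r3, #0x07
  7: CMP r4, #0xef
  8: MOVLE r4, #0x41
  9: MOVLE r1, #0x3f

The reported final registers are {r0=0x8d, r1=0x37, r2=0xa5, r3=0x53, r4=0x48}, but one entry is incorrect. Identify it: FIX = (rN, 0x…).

0: ✓ CMP  NZCV=1000
1: ✓ ADDMI  r2←0x90
2: · MOVPL
3: · ADDGE
4: ✓ CMP  NZCV=0011
5: · MOVMI
6: · ADDEQ
7: ✓ CMP  NZCV=0000
8: · MOVLE
9: · MOVLE

FIX = (r2, 0x90)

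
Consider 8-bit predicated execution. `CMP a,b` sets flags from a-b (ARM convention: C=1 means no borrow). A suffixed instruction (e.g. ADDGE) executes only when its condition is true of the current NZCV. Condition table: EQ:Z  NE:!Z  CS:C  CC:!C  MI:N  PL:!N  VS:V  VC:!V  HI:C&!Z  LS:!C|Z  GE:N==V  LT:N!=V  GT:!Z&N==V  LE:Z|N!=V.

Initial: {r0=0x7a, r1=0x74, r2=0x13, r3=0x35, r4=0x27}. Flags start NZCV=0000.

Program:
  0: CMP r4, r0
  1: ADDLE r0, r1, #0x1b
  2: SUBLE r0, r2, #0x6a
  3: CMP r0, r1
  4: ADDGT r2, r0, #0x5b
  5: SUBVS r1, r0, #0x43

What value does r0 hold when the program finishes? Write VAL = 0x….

VAL = 0xa9

[0] flags=1000 → (cmp)
[1] flags=1000 LE?T → r0=0x8f
[2] flags=1000 LE?T → r0=0xa9
[3] flags=0011 → (cmp)
[4] flags=0011 GT?F → skip
[5] flags=0011 VS?T → r1=0x66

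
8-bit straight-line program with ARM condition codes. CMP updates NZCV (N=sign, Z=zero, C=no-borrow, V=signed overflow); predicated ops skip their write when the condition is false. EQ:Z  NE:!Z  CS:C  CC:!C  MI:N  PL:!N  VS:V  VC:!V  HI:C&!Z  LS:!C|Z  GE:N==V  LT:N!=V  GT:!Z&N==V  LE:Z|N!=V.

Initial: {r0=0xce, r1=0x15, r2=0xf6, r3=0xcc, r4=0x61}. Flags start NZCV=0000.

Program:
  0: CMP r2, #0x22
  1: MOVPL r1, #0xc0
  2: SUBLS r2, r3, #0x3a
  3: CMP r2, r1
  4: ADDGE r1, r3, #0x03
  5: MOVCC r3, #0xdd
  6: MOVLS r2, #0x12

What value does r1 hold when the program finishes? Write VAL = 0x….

[0] flags=1010 → (cmp)
[1] flags=1010 PL?F → skip
[2] flags=1010 LS?F → skip
[3] flags=1010 → (cmp)
[4] flags=1010 GE?F → skip
[5] flags=1010 CC?F → skip
[6] flags=1010 LS?F → skip

VAL = 0x15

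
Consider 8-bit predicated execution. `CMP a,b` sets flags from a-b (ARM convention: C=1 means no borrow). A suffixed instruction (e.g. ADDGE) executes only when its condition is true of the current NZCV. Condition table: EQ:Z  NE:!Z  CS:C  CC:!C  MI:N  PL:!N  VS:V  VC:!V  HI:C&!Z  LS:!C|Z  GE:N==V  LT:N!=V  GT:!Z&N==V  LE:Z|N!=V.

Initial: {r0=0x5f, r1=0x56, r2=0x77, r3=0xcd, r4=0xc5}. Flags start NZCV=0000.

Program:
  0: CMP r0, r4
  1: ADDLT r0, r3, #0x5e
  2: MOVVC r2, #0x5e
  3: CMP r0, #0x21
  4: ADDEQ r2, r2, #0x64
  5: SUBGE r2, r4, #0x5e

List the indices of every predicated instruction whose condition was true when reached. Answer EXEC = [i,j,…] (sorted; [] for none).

EXEC = [5]

0: ✓ CMP  NZCV=1001
1: · ADDLT
2: · MOVVC
3: ✓ CMP  NZCV=0010
4: · ADDEQ
5: ✓ SUBGE  r2←0x67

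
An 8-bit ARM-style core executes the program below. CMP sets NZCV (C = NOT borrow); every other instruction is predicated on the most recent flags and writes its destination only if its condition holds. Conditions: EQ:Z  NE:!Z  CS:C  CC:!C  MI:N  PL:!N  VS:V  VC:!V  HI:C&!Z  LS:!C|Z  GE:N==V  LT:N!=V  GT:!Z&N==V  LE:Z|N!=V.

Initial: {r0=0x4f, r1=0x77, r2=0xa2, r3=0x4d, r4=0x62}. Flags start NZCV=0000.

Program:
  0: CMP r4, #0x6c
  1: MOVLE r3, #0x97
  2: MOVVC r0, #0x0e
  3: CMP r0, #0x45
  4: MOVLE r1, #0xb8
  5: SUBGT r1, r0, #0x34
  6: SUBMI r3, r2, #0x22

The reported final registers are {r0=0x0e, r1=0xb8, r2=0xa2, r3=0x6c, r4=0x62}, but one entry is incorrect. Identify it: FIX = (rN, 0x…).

FIX = (r3, 0x80)

0: ✓ CMP  NZCV=1000
1: ✓ MOVLE  r3←0x97
2: ✓ MOVVC  r0←0x0e
3: ✓ CMP  NZCV=1000
4: ✓ MOVLE  r1←0xb8
5: · SUBGT
6: ✓ SUBMI  r3←0x80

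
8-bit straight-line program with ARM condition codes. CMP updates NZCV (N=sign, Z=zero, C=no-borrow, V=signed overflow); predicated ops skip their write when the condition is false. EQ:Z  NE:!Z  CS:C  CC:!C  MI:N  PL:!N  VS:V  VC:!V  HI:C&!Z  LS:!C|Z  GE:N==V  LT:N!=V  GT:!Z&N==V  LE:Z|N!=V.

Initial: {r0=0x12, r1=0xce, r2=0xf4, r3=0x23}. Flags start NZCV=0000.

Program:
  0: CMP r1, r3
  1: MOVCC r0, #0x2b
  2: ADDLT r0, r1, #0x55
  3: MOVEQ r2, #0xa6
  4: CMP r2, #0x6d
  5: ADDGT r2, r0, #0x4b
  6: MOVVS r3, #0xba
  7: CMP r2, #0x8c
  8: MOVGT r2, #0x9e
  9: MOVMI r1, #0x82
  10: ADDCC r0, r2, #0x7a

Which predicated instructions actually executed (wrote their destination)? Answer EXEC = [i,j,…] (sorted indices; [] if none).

[0] flags=1010 → (cmp)
[1] flags=1010 CC?F → skip
[2] flags=1010 LT?T → r0=0x23
[3] flags=1010 EQ?F → skip
[4] flags=1010 → (cmp)
[5] flags=1010 GT?F → skip
[6] flags=1010 VS?F → skip
[7] flags=0010 → (cmp)
[8] flags=0010 GT?T → r2=0x9e
[9] flags=0010 MI?F → skip
[10] flags=0010 CC?F → skip

EXEC = [2,8]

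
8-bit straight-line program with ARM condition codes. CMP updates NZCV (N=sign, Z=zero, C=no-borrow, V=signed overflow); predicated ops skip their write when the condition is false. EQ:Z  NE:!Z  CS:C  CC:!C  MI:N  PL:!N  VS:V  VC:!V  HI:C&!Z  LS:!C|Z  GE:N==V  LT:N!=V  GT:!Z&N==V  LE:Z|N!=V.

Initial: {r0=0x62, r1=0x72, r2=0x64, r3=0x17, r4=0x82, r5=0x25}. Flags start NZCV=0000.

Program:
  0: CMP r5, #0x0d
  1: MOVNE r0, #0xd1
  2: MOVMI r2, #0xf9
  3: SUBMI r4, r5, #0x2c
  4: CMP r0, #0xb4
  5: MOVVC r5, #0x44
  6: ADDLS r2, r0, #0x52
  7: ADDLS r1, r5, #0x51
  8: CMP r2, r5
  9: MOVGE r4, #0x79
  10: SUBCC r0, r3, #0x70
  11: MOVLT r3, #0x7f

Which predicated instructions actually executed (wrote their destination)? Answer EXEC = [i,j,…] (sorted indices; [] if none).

EXEC = [1,5,9]

0: ✓ CMP  NZCV=0010
1: ✓ MOVNE  r0←0xd1
2: · MOVMI
3: · SUBMI
4: ✓ CMP  NZCV=0010
5: ✓ MOVVC  r5←0x44
6: · ADDLS
7: · ADDLS
8: ✓ CMP  NZCV=0010
9: ✓ MOVGE  r4←0x79
10: · SUBCC
11: · MOVLT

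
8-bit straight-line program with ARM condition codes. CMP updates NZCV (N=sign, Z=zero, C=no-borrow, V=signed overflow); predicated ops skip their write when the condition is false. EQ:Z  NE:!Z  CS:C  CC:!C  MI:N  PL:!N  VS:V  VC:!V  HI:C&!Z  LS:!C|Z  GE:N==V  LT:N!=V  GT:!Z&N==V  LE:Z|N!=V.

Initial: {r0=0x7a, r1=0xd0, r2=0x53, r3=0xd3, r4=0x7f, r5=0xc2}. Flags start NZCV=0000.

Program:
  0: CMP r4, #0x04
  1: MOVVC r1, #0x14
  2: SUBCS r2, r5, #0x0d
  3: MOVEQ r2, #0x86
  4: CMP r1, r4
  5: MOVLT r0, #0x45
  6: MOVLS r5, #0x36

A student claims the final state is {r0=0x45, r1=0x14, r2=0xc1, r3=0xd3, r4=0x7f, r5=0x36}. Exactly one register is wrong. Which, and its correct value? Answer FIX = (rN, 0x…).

FIX = (r2, 0xb5)

0: ✓ CMP  NZCV=0010
1: ✓ MOVVC  r1←0x14
2: ✓ SUBCS  r2←0xb5
3: · MOVEQ
4: ✓ CMP  NZCV=1000
5: ✓ MOVLT  r0←0x45
6: ✓ MOVLS  r5←0x36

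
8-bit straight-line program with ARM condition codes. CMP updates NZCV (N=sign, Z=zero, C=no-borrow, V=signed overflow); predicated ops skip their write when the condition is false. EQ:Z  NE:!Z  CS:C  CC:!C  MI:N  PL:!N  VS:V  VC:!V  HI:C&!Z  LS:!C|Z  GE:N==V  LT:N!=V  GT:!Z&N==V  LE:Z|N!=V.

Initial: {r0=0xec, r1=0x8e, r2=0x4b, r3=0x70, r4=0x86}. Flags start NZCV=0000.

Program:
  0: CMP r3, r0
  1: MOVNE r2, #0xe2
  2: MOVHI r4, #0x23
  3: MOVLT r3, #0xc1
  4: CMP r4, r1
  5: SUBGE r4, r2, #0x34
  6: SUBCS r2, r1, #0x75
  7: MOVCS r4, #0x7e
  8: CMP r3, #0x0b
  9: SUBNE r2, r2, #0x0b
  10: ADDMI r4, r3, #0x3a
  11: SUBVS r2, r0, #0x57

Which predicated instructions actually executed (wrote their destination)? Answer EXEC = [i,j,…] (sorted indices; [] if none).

0: ✓ CMP  NZCV=1001
1: ✓ MOVNE  r2←0xe2
2: · MOVHI
3: · MOVLT
4: ✓ CMP  NZCV=1000
5: · SUBGE
6: · SUBCS
7: · MOVCS
8: ✓ CMP  NZCV=0010
9: ✓ SUBNE  r2←0xd7
10: · ADDMI
11: · SUBVS

EXEC = [1,9]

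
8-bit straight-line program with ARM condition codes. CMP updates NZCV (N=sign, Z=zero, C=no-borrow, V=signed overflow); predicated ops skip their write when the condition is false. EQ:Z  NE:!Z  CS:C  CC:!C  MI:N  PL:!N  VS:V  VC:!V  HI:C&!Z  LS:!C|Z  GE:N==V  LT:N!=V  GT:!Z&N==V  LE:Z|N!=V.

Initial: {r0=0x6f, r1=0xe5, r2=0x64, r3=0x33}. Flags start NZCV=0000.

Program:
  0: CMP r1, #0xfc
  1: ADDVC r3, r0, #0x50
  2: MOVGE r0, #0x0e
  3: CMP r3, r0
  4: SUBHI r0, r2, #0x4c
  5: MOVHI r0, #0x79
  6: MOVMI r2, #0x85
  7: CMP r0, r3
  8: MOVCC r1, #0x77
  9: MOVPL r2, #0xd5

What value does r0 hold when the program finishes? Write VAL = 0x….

VAL = 0x79

[0] flags=1000 → (cmp)
[1] flags=1000 VC?T → r3=0xbf
[2] flags=1000 GE?F → skip
[3] flags=0011 → (cmp)
[4] flags=0011 HI?T → r0=0x18
[5] flags=0011 HI?T → r0=0x79
[6] flags=0011 MI?F → skip
[7] flags=1001 → (cmp)
[8] flags=1001 CC?T → r1=0x77
[9] flags=1001 PL?F → skip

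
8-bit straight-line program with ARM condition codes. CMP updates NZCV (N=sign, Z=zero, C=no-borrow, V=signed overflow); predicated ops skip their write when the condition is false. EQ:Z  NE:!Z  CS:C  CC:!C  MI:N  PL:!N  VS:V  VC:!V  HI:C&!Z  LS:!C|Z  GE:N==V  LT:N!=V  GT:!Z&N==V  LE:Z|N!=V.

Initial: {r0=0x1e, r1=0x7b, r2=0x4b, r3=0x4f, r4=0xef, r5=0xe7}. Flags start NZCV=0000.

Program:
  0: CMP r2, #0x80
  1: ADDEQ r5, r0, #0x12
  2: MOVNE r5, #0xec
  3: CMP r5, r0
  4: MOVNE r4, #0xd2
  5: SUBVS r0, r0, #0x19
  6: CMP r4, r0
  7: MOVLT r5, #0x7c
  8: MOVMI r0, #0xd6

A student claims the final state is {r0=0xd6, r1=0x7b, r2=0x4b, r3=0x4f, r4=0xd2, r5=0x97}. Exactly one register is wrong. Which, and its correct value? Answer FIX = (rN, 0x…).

FIX = (r5, 0x7c)

0: ✓ CMP  NZCV=1001
1: · ADDEQ
2: ✓ MOVNE  r5←0xec
3: ✓ CMP  NZCV=1010
4: ✓ MOVNE  r4←0xd2
5: · SUBVS
6: ✓ CMP  NZCV=1010
7: ✓ MOVLT  r5←0x7c
8: ✓ MOVMI  r0←0xd6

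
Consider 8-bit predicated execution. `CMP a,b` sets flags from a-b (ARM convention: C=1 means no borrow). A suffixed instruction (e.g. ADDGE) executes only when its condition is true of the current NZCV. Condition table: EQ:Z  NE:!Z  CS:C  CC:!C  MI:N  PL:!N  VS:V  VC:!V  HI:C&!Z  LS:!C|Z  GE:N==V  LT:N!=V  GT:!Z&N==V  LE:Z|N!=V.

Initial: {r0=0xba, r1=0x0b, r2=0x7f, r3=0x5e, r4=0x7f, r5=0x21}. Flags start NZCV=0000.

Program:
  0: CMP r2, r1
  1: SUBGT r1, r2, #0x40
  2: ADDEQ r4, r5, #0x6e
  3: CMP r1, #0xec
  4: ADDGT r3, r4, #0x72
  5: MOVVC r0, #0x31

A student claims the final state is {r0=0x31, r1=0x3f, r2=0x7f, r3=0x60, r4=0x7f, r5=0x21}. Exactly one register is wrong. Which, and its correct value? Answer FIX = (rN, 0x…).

FIX = (r3, 0xf1)

[0] flags=0010 → (cmp)
[1] flags=0010 GT?T → r1=0x3f
[2] flags=0010 EQ?F → skip
[3] flags=0000 → (cmp)
[4] flags=0000 GT?T → r3=0xf1
[5] flags=0000 VC?T → r0=0x31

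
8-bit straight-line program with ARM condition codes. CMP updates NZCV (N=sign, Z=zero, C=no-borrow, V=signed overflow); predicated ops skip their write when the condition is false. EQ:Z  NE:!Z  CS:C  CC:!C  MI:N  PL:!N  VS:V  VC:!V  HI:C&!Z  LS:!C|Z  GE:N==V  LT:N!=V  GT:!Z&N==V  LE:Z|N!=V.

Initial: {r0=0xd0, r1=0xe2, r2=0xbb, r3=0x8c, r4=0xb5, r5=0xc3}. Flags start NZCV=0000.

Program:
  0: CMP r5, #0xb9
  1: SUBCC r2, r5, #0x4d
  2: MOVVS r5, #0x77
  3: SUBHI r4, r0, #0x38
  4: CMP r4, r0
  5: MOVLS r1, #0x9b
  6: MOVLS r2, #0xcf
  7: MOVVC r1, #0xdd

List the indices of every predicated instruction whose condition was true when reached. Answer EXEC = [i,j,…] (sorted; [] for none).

EXEC = [3,5,6,7]

0: ✓ CMP  NZCV=0010
1: · SUBCC
2: · MOVVS
3: ✓ SUBHI  r4←0x98
4: ✓ CMP  NZCV=1000
5: ✓ MOVLS  r1←0x9b
6: ✓ MOVLS  r2←0xcf
7: ✓ MOVVC  r1←0xdd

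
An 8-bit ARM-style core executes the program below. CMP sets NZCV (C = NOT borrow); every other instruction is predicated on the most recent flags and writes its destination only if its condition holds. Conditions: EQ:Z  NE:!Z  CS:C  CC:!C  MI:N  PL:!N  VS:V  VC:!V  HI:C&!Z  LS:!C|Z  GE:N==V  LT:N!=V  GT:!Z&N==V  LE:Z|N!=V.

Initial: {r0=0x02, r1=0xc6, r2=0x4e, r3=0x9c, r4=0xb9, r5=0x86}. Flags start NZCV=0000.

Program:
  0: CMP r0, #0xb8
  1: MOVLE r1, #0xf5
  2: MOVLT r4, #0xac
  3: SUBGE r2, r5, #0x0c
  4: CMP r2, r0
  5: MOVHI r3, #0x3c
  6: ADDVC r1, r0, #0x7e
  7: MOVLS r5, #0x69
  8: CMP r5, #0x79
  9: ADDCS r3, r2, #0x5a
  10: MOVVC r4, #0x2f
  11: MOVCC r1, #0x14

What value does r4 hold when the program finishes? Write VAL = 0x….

[0] flags=0000 → (cmp)
[1] flags=0000 LE?F → skip
[2] flags=0000 LT?F → skip
[3] flags=0000 GE?T → r2=0x7a
[4] flags=0010 → (cmp)
[5] flags=0010 HI?T → r3=0x3c
[6] flags=0010 VC?T → r1=0x80
[7] flags=0010 LS?F → skip
[8] flags=0011 → (cmp)
[9] flags=0011 CS?T → r3=0xd4
[10] flags=0011 VC?F → skip
[11] flags=0011 CC?F → skip

VAL = 0xb9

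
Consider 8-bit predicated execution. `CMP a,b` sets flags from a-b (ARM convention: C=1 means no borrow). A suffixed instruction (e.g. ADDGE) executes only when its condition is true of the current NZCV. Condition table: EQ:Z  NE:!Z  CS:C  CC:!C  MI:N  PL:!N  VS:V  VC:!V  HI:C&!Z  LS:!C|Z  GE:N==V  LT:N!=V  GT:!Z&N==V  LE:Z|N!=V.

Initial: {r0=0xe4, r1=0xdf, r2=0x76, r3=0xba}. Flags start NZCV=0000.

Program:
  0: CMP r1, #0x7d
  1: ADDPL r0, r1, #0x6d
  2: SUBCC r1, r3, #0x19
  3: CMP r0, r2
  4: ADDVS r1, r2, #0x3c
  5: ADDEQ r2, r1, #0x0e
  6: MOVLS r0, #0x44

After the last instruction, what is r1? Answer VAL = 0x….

VAL = 0xdf

[0] flags=0011 → (cmp)
[1] flags=0011 PL?T → r0=0x4c
[2] flags=0011 CC?F → skip
[3] flags=1000 → (cmp)
[4] flags=1000 VS?F → skip
[5] flags=1000 EQ?F → skip
[6] flags=1000 LS?T → r0=0x44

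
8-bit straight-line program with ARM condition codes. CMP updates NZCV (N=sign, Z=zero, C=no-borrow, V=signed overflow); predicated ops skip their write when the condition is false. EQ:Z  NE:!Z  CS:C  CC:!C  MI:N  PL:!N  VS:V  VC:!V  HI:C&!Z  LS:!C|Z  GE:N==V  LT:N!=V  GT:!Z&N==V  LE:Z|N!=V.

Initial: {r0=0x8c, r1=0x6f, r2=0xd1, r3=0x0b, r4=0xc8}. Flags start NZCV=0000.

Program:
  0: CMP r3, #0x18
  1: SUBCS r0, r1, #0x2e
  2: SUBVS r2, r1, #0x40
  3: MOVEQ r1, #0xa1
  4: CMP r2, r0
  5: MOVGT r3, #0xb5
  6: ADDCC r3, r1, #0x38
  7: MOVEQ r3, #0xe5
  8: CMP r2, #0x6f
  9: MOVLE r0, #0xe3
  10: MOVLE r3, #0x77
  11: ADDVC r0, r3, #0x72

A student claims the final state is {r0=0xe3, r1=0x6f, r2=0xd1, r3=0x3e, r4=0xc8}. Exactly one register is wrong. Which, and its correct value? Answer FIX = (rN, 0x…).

FIX = (r3, 0x77)

0: ✓ CMP  NZCV=1000
1: · SUBCS
2: · SUBVS
3: · MOVEQ
4: ✓ CMP  NZCV=0010
5: ✓ MOVGT  r3←0xb5
6: · ADDCC
7: · MOVEQ
8: ✓ CMP  NZCV=0011
9: ✓ MOVLE  r0←0xe3
10: ✓ MOVLE  r3←0x77
11: · ADDVC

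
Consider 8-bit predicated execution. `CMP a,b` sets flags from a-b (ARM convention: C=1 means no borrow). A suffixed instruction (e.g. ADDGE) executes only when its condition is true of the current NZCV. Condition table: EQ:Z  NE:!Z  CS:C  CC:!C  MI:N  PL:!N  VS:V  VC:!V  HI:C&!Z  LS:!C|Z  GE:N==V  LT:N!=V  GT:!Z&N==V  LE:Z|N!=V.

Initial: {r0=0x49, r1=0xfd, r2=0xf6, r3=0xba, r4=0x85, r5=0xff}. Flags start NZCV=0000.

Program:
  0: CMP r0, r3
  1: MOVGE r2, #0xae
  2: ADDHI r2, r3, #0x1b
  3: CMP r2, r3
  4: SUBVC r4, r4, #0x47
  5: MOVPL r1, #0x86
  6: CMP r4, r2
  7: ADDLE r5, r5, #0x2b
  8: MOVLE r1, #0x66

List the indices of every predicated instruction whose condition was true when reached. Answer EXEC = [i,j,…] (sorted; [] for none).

[0] flags=1001 → (cmp)
[1] flags=1001 GE?T → r2=0xae
[2] flags=1001 HI?F → skip
[3] flags=1000 → (cmp)
[4] flags=1000 VC?T → r4=0x3e
[5] flags=1000 PL?F → skip
[6] flags=1001 → (cmp)
[7] flags=1001 LE?F → skip
[8] flags=1001 LE?F → skip

EXEC = [1,4]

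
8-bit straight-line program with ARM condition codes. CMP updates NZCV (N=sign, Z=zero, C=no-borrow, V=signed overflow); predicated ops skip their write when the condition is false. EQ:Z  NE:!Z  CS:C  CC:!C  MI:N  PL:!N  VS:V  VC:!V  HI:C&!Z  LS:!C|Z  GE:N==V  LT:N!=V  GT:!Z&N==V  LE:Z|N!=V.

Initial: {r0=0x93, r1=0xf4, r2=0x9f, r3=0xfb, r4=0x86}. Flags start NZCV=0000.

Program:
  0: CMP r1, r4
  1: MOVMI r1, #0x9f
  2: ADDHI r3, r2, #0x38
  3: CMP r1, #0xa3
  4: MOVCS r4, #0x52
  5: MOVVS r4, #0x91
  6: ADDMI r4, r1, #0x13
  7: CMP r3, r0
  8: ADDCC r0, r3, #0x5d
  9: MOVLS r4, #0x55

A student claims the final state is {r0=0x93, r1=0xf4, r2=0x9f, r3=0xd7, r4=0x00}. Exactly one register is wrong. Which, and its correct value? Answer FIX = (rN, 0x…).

FIX = (r4, 0x52)

0: ✓ CMP  NZCV=0010
1: · MOVMI
2: ✓ ADDHI  r3←0xd7
3: ✓ CMP  NZCV=0010
4: ✓ MOVCS  r4←0x52
5: · MOVVS
6: · ADDMI
7: ✓ CMP  NZCV=0010
8: · ADDCC
9: · MOVLS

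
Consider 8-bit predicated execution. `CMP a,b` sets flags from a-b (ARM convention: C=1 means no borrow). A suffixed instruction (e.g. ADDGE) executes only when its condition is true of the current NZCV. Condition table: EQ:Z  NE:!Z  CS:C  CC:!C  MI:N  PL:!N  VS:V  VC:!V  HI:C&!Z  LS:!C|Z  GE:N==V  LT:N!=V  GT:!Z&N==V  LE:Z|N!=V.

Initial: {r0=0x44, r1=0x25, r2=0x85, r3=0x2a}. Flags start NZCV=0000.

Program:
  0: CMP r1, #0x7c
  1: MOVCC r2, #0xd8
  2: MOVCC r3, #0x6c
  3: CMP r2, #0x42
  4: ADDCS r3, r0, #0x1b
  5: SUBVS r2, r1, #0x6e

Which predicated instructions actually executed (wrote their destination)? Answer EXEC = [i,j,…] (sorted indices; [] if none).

[0] flags=1000 → (cmp)
[1] flags=1000 CC?T → r2=0xd8
[2] flags=1000 CC?T → r3=0x6c
[3] flags=1010 → (cmp)
[4] flags=1010 CS?T → r3=0x5f
[5] flags=1010 VS?F → skip

EXEC = [1,2,4]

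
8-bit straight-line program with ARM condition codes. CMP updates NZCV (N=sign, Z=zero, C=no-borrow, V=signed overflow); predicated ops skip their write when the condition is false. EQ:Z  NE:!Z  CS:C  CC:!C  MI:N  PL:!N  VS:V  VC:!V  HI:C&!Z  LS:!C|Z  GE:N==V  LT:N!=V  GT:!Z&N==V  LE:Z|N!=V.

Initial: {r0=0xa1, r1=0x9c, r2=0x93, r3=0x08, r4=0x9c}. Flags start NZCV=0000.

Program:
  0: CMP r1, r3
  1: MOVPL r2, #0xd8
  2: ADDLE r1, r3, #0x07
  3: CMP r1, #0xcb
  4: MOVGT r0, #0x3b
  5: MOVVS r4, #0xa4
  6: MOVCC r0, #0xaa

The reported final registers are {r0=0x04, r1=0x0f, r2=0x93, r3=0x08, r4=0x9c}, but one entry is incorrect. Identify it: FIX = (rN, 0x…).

[0] flags=1010 → (cmp)
[1] flags=1010 PL?F → skip
[2] flags=1010 LE?T → r1=0x0f
[3] flags=0000 → (cmp)
[4] flags=0000 GT?T → r0=0x3b
[5] flags=0000 VS?F → skip
[6] flags=0000 CC?T → r0=0xaa

FIX = (r0, 0xaa)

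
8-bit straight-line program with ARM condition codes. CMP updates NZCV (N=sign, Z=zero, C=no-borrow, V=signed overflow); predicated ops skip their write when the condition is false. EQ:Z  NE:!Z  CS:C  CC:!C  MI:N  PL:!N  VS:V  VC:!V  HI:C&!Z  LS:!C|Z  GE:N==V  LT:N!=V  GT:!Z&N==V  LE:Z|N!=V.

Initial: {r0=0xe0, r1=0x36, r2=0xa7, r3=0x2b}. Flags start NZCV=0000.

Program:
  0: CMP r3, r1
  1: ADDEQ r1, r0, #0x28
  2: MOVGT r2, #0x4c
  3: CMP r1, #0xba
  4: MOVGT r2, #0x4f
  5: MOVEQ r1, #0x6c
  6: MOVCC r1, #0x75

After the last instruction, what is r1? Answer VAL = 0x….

VAL = 0x75

0: ✓ CMP  NZCV=1000
1: · ADDEQ
2: · MOVGT
3: ✓ CMP  NZCV=0000
4: ✓ MOVGT  r2←0x4f
5: · MOVEQ
6: ✓ MOVCC  r1←0x75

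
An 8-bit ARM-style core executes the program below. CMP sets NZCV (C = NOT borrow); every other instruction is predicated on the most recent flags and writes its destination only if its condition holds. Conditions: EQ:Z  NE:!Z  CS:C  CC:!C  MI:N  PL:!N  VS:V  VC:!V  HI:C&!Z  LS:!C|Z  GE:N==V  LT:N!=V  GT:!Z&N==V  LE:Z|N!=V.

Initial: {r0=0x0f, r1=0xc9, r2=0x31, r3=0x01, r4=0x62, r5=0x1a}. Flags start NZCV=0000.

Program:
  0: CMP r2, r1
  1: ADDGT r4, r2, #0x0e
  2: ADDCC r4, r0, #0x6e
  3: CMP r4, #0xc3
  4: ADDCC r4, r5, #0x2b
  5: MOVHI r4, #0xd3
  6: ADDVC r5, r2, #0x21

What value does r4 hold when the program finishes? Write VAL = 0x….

VAL = 0x45

0: ✓ CMP  NZCV=0000
1: ✓ ADDGT  r4←0x3f
2: ✓ ADDCC  r4←0x7d
3: ✓ CMP  NZCV=1001
4: ✓ ADDCC  r4←0x45
5: · MOVHI
6: · ADDVC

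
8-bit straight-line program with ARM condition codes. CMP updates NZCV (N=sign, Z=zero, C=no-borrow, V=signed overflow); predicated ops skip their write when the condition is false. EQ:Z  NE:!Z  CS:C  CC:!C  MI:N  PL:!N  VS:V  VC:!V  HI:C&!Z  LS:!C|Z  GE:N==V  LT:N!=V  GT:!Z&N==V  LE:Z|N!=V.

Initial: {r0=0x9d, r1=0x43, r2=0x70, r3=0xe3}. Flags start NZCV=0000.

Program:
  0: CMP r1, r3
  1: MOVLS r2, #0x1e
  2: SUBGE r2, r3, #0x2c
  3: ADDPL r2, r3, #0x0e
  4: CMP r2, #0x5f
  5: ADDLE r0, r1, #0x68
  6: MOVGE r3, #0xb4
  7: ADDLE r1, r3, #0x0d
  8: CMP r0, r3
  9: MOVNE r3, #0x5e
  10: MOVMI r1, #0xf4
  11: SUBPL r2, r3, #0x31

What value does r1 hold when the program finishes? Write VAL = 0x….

VAL = 0xf4

0: ✓ CMP  NZCV=0000
1: ✓ MOVLS  r2←0x1e
2: ✓ SUBGE  r2←0xb7
3: ✓ ADDPL  r2←0xf1
4: ✓ CMP  NZCV=1010
5: ✓ ADDLE  r0←0xab
6: · MOVGE
7: ✓ ADDLE  r1←0xf0
8: ✓ CMP  NZCV=1000
9: ✓ MOVNE  r3←0x5e
10: ✓ MOVMI  r1←0xf4
11: · SUBPL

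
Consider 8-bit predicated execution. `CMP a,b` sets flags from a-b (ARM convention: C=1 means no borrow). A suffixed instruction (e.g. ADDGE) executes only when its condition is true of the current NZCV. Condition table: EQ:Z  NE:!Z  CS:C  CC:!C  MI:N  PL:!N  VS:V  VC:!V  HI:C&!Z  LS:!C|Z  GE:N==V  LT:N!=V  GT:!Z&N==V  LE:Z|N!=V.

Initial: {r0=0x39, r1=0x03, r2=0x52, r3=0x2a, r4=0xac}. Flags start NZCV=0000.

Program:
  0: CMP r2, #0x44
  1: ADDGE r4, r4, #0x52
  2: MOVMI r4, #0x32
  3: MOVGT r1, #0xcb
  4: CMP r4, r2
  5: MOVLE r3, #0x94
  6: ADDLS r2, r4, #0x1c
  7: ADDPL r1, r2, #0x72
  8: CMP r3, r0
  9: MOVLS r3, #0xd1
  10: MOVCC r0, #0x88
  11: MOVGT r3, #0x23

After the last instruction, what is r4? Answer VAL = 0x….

[0] flags=0010 → (cmp)
[1] flags=0010 GE?T → r4=0xfe
[2] flags=0010 MI?F → skip
[3] flags=0010 GT?T → r1=0xcb
[4] flags=1010 → (cmp)
[5] flags=1010 LE?T → r3=0x94
[6] flags=1010 LS?F → skip
[7] flags=1010 PL?F → skip
[8] flags=0011 → (cmp)
[9] flags=0011 LS?F → skip
[10] flags=0011 CC?F → skip
[11] flags=0011 GT?F → skip

VAL = 0xfe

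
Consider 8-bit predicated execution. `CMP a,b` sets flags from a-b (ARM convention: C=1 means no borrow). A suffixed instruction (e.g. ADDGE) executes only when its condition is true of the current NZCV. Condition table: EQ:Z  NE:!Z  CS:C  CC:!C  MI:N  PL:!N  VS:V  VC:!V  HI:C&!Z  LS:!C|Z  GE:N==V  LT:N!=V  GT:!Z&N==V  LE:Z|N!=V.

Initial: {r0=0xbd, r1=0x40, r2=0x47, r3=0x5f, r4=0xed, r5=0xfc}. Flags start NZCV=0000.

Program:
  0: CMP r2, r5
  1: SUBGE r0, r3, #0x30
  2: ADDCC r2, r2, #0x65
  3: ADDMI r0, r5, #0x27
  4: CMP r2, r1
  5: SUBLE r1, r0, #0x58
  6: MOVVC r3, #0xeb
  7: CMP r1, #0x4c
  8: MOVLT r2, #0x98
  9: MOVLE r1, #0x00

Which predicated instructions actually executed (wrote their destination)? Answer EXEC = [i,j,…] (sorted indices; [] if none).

EXEC = [1,2,5,8,9]

[0] flags=0000 → (cmp)
[1] flags=0000 GE?T → r0=0x2f
[2] flags=0000 CC?T → r2=0xac
[3] flags=0000 MI?F → skip
[4] flags=0011 → (cmp)
[5] flags=0011 LE?T → r1=0xd7
[6] flags=0011 VC?F → skip
[7] flags=1010 → (cmp)
[8] flags=1010 LT?T → r2=0x98
[9] flags=1010 LE?T → r1=0x00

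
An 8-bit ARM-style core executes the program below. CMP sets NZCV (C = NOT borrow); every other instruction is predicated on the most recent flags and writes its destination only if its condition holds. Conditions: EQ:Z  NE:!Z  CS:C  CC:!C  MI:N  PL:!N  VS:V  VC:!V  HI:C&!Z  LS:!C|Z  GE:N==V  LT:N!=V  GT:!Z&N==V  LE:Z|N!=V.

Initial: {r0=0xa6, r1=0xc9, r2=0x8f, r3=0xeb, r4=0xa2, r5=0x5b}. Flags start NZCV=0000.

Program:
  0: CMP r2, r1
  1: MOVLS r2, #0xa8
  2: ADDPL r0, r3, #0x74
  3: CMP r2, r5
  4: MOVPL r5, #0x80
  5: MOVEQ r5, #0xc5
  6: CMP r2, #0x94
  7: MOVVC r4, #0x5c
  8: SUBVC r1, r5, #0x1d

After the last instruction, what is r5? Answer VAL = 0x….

0: ✓ CMP  NZCV=1000
1: ✓ MOVLS  r2←0xa8
2: · ADDPL
3: ✓ CMP  NZCV=0011
4: ✓ MOVPL  r5←0x80
5: · MOVEQ
6: ✓ CMP  NZCV=0010
7: ✓ MOVVC  r4←0x5c
8: ✓ SUBVC  r1←0x63

VAL = 0x80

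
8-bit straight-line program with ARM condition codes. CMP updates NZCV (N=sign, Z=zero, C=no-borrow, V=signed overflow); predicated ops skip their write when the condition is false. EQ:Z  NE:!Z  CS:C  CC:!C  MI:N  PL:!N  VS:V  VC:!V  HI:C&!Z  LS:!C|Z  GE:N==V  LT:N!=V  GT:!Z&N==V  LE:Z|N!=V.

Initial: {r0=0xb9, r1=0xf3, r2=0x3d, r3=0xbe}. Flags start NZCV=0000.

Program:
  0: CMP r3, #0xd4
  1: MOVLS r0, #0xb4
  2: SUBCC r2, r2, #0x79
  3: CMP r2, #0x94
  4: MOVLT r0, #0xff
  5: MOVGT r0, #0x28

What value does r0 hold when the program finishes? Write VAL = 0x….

0: ✓ CMP  NZCV=1000
1: ✓ MOVLS  r0←0xb4
2: ✓ SUBCC  r2←0xc4
3: ✓ CMP  NZCV=0010
4: · MOVLT
5: ✓ MOVGT  r0←0x28

VAL = 0x28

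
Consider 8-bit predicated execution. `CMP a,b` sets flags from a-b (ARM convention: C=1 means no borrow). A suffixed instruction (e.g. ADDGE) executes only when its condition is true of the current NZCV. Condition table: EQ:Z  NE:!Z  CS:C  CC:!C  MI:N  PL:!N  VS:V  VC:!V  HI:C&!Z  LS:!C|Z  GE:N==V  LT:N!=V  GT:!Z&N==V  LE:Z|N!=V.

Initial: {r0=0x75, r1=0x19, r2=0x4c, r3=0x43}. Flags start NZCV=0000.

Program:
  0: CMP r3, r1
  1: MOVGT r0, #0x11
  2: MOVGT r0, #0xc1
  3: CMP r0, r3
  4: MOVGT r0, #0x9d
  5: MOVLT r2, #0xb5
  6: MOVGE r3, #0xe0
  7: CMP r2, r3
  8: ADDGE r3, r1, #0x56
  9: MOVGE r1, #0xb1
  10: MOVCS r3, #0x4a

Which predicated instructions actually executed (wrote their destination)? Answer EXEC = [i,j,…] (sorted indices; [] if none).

[0] flags=0010 → (cmp)
[1] flags=0010 GT?T → r0=0x11
[2] flags=0010 GT?T → r0=0xc1
[3] flags=0011 → (cmp)
[4] flags=0011 GT?F → skip
[5] flags=0011 LT?T → r2=0xb5
[6] flags=0011 GE?F → skip
[7] flags=0011 → (cmp)
[8] flags=0011 GE?F → skip
[9] flags=0011 GE?F → skip
[10] flags=0011 CS?T → r3=0x4a

EXEC = [1,2,5,10]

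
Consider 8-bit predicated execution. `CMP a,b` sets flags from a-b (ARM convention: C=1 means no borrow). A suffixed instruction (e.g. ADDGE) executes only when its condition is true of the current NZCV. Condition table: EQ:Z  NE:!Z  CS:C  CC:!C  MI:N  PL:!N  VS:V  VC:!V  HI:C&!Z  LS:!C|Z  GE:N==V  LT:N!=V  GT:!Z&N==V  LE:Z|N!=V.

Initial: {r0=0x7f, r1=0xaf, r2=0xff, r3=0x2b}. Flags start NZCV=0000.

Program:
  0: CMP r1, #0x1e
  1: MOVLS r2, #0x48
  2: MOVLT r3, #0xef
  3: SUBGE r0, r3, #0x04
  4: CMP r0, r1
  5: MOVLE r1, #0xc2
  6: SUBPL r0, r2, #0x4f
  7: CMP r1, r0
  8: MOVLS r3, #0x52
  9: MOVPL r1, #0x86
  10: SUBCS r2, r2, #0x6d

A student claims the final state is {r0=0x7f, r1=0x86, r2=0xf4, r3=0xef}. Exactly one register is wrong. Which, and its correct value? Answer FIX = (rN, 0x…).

FIX = (r2, 0x92)

0: ✓ CMP  NZCV=1010
1: · MOVLS
2: ✓ MOVLT  r3←0xef
3: · SUBGE
4: ✓ CMP  NZCV=1001
5: · MOVLE
6: · SUBPL
7: ✓ CMP  NZCV=0011
8: · MOVLS
9: ✓ MOVPL  r1←0x86
10: ✓ SUBCS  r2←0x92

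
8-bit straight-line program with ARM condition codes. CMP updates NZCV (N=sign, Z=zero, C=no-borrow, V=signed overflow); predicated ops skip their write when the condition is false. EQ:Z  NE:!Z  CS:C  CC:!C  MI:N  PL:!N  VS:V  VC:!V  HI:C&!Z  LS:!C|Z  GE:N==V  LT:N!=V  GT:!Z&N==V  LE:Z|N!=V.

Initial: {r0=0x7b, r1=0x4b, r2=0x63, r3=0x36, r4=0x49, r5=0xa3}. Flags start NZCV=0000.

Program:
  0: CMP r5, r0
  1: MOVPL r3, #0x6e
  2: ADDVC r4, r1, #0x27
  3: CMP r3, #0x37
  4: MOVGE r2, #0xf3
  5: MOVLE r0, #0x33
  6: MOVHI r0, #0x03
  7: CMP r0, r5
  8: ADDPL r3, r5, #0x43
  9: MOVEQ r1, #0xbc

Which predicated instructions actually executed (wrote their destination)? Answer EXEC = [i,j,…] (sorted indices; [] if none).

EXEC = [1,4,6,8]

[0] flags=0011 → (cmp)
[1] flags=0011 PL?T → r3=0x6e
[2] flags=0011 VC?F → skip
[3] flags=0010 → (cmp)
[4] flags=0010 GE?T → r2=0xf3
[5] flags=0010 LE?F → skip
[6] flags=0010 HI?T → r0=0x03
[7] flags=0000 → (cmp)
[8] flags=0000 PL?T → r3=0xe6
[9] flags=0000 EQ?F → skip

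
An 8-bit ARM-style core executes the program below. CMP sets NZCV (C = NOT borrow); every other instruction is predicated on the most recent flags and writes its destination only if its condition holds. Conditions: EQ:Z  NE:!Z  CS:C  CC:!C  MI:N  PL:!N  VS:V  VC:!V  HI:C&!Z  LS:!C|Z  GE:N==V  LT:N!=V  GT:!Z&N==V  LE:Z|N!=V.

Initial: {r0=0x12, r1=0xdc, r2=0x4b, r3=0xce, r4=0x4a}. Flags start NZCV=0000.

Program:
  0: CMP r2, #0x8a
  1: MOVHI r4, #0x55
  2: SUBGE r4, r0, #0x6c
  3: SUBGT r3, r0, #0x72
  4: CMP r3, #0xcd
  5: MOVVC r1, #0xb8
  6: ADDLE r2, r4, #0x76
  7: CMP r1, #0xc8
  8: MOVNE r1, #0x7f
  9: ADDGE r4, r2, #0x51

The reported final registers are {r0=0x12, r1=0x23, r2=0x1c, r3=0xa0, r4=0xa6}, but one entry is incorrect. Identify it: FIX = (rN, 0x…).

FIX = (r1, 0x7f)

[0] flags=1001 → (cmp)
[1] flags=1001 HI?F → skip
[2] flags=1001 GE?T → r4=0xa6
[3] flags=1001 GT?T → r3=0xa0
[4] flags=1000 → (cmp)
[5] flags=1000 VC?T → r1=0xb8
[6] flags=1000 LE?T → r2=0x1c
[7] flags=1000 → (cmp)
[8] flags=1000 NE?T → r1=0x7f
[9] flags=1000 GE?F → skip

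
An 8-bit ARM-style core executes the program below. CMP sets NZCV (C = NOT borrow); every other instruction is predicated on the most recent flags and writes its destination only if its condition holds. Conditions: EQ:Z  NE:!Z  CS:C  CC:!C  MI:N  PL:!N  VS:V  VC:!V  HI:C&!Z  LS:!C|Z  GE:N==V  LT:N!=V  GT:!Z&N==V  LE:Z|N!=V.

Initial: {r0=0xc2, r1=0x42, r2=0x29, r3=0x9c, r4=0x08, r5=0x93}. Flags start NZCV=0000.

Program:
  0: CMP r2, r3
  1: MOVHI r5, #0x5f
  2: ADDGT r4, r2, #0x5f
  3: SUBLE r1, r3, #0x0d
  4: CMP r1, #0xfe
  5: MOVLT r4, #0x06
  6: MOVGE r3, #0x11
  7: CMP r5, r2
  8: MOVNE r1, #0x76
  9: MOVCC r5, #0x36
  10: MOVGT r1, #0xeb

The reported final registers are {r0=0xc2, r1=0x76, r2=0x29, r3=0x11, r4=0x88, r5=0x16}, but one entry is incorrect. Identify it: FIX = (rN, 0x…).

FIX = (r5, 0x93)

0: ✓ CMP  NZCV=1001
1: · MOVHI
2: ✓ ADDGT  r4←0x88
3: · SUBLE
4: ✓ CMP  NZCV=0000
5: · MOVLT
6: ✓ MOVGE  r3←0x11
7: ✓ CMP  NZCV=0011
8: ✓ MOVNE  r1←0x76
9: · MOVCC
10: · MOVGT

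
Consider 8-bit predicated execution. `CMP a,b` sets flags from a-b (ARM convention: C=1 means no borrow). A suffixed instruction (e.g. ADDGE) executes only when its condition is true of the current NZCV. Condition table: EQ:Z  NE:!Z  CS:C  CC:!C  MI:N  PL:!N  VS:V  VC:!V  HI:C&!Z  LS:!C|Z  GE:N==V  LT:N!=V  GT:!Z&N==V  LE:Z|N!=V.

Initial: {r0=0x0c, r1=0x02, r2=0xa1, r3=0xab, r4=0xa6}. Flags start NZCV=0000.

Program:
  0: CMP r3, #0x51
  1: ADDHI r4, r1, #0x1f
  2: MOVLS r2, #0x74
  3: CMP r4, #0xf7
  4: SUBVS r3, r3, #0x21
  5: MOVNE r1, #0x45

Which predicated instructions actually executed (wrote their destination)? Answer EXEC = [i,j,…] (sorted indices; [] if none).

EXEC = [1,5]

[0] flags=0011 → (cmp)
[1] flags=0011 HI?T → r4=0x21
[2] flags=0011 LS?F → skip
[3] flags=0000 → (cmp)
[4] flags=0000 VS?F → skip
[5] flags=0000 NE?T → r1=0x45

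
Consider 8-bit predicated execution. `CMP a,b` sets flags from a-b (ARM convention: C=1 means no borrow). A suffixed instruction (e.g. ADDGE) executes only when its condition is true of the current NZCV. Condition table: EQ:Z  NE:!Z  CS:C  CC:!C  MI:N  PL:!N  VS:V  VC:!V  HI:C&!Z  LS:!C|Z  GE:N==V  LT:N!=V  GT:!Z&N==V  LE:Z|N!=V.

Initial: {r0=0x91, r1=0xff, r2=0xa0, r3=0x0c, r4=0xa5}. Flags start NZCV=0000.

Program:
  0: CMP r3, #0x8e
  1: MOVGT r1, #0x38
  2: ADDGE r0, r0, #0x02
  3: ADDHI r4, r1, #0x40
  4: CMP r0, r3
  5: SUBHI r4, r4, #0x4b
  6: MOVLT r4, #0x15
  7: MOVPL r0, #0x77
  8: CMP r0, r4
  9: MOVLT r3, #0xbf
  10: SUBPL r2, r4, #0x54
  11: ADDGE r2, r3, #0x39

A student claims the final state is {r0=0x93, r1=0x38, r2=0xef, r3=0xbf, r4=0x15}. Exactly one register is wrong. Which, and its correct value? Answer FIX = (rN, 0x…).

[0] flags=0000 → (cmp)
[1] flags=0000 GT?T → r1=0x38
[2] flags=0000 GE?T → r0=0x93
[3] flags=0000 HI?F → skip
[4] flags=1010 → (cmp)
[5] flags=1010 HI?T → r4=0x5a
[6] flags=1010 LT?T → r4=0x15
[7] flags=1010 PL?F → skip
[8] flags=0011 → (cmp)
[9] flags=0011 LT?T → r3=0xbf
[10] flags=0011 PL?T → r2=0xc1
[11] flags=0011 GE?F → skip

FIX = (r2, 0xc1)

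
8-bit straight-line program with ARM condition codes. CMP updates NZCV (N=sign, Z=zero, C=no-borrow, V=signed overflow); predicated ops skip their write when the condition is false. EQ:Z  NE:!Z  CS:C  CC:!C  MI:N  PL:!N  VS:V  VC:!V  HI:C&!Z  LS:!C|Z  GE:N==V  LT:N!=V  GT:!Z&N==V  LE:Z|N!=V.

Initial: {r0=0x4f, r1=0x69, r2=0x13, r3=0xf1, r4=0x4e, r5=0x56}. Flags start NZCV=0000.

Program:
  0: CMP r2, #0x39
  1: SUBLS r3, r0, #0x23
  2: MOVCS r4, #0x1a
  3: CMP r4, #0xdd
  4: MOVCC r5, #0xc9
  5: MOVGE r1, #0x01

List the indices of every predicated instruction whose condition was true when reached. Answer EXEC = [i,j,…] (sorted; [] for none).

[0] flags=1000 → (cmp)
[1] flags=1000 LS?T → r3=0x2c
[2] flags=1000 CS?F → skip
[3] flags=0000 → (cmp)
[4] flags=0000 CC?T → r5=0xc9
[5] flags=0000 GE?T → r1=0x01

EXEC = [1,4,5]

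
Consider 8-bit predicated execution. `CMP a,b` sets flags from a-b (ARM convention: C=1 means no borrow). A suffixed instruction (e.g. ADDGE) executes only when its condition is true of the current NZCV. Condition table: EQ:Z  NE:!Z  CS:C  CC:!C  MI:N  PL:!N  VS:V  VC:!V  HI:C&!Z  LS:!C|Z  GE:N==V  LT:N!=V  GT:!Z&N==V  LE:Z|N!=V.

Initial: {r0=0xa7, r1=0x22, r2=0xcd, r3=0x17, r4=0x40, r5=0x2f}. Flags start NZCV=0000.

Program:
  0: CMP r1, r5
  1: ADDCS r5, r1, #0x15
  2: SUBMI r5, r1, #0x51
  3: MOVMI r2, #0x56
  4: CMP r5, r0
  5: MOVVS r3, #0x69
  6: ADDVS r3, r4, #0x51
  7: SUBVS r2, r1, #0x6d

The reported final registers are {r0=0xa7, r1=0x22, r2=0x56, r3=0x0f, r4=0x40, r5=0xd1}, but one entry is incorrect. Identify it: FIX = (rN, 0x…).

FIX = (r3, 0x17)

0: ✓ CMP  NZCV=1000
1: · ADDCS
2: ✓ SUBMI  r5←0xd1
3: ✓ MOVMI  r2←0x56
4: ✓ CMP  NZCV=0010
5: · MOVVS
6: · ADDVS
7: · SUBVS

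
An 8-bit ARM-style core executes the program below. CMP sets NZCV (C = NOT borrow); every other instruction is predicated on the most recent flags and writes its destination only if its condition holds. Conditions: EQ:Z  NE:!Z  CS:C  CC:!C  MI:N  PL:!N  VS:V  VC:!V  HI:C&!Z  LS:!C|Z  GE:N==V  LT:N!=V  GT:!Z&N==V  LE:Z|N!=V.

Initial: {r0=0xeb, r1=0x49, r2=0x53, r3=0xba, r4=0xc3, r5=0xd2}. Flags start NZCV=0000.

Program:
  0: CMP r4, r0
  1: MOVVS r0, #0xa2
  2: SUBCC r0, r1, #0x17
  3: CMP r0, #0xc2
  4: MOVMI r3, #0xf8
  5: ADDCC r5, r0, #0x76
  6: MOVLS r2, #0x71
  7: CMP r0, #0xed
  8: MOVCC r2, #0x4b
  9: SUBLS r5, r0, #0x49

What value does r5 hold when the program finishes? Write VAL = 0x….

VAL = 0xe9

0: ✓ CMP  NZCV=1000
1: · MOVVS
2: ✓ SUBCC  r0←0x32
3: ✓ CMP  NZCV=0000
4: · MOVMI
5: ✓ ADDCC  r5←0xa8
6: ✓ MOVLS  r2←0x71
7: ✓ CMP  NZCV=0000
8: ✓ MOVCC  r2←0x4b
9: ✓ SUBLS  r5←0xe9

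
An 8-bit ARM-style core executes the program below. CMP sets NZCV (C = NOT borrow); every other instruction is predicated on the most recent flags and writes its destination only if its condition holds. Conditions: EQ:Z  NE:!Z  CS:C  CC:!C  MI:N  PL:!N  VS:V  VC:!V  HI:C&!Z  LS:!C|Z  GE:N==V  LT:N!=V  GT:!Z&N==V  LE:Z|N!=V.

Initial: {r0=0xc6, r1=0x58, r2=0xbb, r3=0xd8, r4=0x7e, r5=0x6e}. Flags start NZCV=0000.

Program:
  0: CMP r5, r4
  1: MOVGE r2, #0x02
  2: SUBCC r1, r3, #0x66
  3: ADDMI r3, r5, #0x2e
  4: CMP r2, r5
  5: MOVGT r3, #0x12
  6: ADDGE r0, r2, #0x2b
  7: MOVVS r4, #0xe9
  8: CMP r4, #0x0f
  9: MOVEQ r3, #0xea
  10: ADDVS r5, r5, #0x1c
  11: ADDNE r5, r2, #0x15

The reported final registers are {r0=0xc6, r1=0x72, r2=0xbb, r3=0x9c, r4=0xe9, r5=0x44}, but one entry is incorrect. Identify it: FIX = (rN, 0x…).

FIX = (r5, 0xd0)

0: ✓ CMP  NZCV=1000
1: · MOVGE
2: ✓ SUBCC  r1←0x72
3: ✓ ADDMI  r3←0x9c
4: ✓ CMP  NZCV=0011
5: · MOVGT
6: · ADDGE
7: ✓ MOVVS  r4←0xe9
8: ✓ CMP  NZCV=1010
9: · MOVEQ
10: · ADDVS
11: ✓ ADDNE  r5←0xd0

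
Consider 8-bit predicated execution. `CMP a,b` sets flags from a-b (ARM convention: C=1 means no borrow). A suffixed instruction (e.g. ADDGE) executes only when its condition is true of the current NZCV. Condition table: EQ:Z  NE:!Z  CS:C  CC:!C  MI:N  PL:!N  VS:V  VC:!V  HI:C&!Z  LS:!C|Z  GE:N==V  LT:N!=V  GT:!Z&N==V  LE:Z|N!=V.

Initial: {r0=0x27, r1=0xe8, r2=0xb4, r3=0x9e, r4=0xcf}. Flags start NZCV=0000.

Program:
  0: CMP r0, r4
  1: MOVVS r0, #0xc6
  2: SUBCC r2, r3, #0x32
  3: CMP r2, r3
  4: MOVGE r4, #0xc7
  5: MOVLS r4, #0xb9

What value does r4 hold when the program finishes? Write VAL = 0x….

VAL = 0xb9

[0] flags=0000 → (cmp)
[1] flags=0000 VS?F → skip
[2] flags=0000 CC?T → r2=0x6c
[3] flags=1001 → (cmp)
[4] flags=1001 GE?T → r4=0xc7
[5] flags=1001 LS?T → r4=0xb9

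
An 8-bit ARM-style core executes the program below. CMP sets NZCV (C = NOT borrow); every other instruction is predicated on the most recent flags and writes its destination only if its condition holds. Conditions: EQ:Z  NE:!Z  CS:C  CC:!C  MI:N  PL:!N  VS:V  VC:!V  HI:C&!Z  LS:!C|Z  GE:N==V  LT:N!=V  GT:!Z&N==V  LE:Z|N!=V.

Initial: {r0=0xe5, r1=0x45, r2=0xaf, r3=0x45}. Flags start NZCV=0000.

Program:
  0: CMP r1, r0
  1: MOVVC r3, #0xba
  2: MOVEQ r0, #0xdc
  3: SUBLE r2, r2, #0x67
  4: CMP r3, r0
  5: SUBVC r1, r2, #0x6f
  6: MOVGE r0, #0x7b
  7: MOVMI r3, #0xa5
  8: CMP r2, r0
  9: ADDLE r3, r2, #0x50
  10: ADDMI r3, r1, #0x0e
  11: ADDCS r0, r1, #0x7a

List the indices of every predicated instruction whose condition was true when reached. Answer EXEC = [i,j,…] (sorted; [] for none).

EXEC = [1,5,7,9,10]

[0] flags=0000 → (cmp)
[1] flags=0000 VC?T → r3=0xba
[2] flags=0000 EQ?F → skip
[3] flags=0000 LE?F → skip
[4] flags=1000 → (cmp)
[5] flags=1000 VC?T → r1=0x40
[6] flags=1000 GE?F → skip
[7] flags=1000 MI?T → r3=0xa5
[8] flags=1000 → (cmp)
[9] flags=1000 LE?T → r3=0xff
[10] flags=1000 MI?T → r3=0x4e
[11] flags=1000 CS?F → skip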